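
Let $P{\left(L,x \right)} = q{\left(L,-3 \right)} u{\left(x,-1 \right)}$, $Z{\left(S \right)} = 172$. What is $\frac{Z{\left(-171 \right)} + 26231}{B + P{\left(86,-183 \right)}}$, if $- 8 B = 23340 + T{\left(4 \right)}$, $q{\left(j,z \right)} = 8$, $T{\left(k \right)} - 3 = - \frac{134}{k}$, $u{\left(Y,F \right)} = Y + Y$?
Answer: $- \frac{422448}{93467} \approx -4.5198$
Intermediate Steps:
$u{\left(Y,F \right)} = 2 Y$
$T{\left(k \right)} = 3 - \frac{134}{k}$
$B = - \frac{46619}{16}$ ($B = - \frac{23340 + \left(3 - \frac{134}{4}\right)}{8} = - \frac{23340 + \left(3 - \frac{67}{2}\right)}{8} = - \frac{23340 - \frac{61}{2}}{8} = \left(- \frac{1}{8}\right) \frac{46619}{2} = - \frac{46619}{16} \approx -2913.7$)
$P{\left(L,x \right)} = 16 x$ ($P{\left(L,x \right)} = 8 \cdot 2 x = 16 x$)
$\frac{Z{\left(-171 \right)} + 26231}{B + P{\left(86,-183 \right)}} = \frac{172 + 26231}{- \frac{46619}{16} + 16 \left(-183\right)} = \frac{26403}{- \frac{46619}{16} - 2928} = \frac{26403}{- \frac{93467}{16}} = 26403 \left(- \frac{16}{93467}\right) = - \frac{422448}{93467}$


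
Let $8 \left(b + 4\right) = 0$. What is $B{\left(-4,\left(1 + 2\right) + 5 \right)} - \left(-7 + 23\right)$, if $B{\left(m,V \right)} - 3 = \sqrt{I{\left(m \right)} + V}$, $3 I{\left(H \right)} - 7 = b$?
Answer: $-10$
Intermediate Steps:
$b = -4$ ($b = -4 + \frac{1}{8} \cdot 0 = -4 + 0 = -4$)
$I{\left(H \right)} = 1$ ($I{\left(H \right)} = \frac{7}{3} + \frac{1}{3} \left(-4\right) = \frac{7}{3} - \frac{4}{3} = 1$)
$B{\left(m,V \right)} = 3 + \sqrt{1 + V}$
$B{\left(-4,\left(1 + 2\right) + 5 \right)} - \left(-7 + 23\right) = \left(3 + \sqrt{1 + \left(\left(1 + 2\right) + 5\right)}\right) - \left(-7 + 23\right) = \left(3 + \sqrt{1 + \left(3 + 5\right)}\right) - 16 = \left(3 + \sqrt{1 + 8}\right) - 16 = \left(3 + \sqrt{9}\right) - 16 = \left(3 + 3\right) - 16 = 6 - 16 = -10$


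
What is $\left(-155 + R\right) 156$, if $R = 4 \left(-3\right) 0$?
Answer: $-24180$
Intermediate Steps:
$R = 0$ ($R = \left(-12\right) 0 = 0$)
$\left(-155 + R\right) 156 = \left(-155 + 0\right) 156 = \left(-155\right) 156 = -24180$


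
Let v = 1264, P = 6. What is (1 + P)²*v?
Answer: 61936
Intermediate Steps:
(1 + P)²*v = (1 + 6)²*1264 = 7²*1264 = 49*1264 = 61936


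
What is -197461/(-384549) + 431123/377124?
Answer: 220620019/133170484 ≈ 1.6567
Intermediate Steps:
-197461/(-384549) + 431123/377124 = -197461*(-1/384549) + 431123*(1/377124) = 17951/34959 + 39193/34284 = 220620019/133170484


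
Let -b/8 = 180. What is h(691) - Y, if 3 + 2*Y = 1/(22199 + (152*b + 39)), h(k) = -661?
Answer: -259370797/393284 ≈ -659.50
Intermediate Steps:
b = -1440 (b = -8*180 = -1440)
Y = -589927/393284 (Y = -3/2 + 1/(2*(22199 + (152*(-1440) + 39))) = -3/2 + 1/(2*(22199 + (-218880 + 39))) = -3/2 + 1/(2*(22199 - 218841)) = -3/2 + (1/2)/(-196642) = -3/2 + (1/2)*(-1/196642) = -3/2 - 1/393284 = -589927/393284 ≈ -1.5000)
h(691) - Y = -661 - 1*(-589927/393284) = -661 + 589927/393284 = -259370797/393284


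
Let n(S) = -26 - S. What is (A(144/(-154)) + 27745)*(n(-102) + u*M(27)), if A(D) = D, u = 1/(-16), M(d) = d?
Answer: 2540052377/1232 ≈ 2.0617e+6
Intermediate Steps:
u = -1/16 ≈ -0.062500
(A(144/(-154)) + 27745)*(n(-102) + u*M(27)) = (144/(-154) + 27745)*((-26 - 1*(-102)) - 1/16*27) = (144*(-1/154) + 27745)*((-26 + 102) - 27/16) = (-72/77 + 27745)*(76 - 27/16) = (2136293/77)*(1189/16) = 2540052377/1232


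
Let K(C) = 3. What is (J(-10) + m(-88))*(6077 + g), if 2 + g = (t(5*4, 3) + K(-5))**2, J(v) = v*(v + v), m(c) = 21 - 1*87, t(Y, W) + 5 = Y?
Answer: 857466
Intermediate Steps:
t(Y, W) = -5 + Y
m(c) = -66 (m(c) = 21 - 87 = -66)
J(v) = 2*v**2 (J(v) = v*(2*v) = 2*v**2)
g = 322 (g = -2 + ((-5 + 5*4) + 3)**2 = -2 + ((-5 + 20) + 3)**2 = -2 + (15 + 3)**2 = -2 + 18**2 = -2 + 324 = 322)
(J(-10) + m(-88))*(6077 + g) = (2*(-10)**2 - 66)*(6077 + 322) = (2*100 - 66)*6399 = (200 - 66)*6399 = 134*6399 = 857466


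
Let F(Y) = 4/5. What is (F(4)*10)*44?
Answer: 352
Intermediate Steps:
F(Y) = ⅘ (F(Y) = 4*(⅕) = ⅘)
(F(4)*10)*44 = ((⅘)*10)*44 = 8*44 = 352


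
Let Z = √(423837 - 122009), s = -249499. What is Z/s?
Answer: -2*√75457/249499 ≈ -0.0022020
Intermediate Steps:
Z = 2*√75457 (Z = √301828 = 2*√75457 ≈ 549.39)
Z/s = (2*√75457)/(-249499) = (2*√75457)*(-1/249499) = -2*√75457/249499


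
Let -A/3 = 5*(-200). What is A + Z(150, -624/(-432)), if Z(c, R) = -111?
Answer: 2889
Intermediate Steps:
A = 3000 (A = -15*(-200) = -3*(-1000) = 3000)
A + Z(150, -624/(-432)) = 3000 - 111 = 2889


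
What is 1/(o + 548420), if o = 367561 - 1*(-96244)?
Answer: 1/1012225 ≈ 9.8792e-7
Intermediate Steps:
o = 463805 (o = 367561 + 96244 = 463805)
1/(o + 548420) = 1/(463805 + 548420) = 1/1012225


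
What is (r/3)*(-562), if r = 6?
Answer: -1124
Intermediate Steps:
(r/3)*(-562) = (6/3)*(-562) = (6*(⅓))*(-562) = 2*(-562) = -1124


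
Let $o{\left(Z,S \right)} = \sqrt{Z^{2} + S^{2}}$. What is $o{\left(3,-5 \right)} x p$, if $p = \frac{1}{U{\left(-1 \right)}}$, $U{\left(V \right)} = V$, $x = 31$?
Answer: $- 31 \sqrt{34} \approx -180.76$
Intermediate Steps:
$o{\left(Z,S \right)} = \sqrt{S^{2} + Z^{2}}$
$p = -1$ ($p = \frac{1}{-1} = -1$)
$o{\left(3,-5 \right)} x p = \sqrt{\left(-5\right)^{2} + 3^{2}} \cdot 31 \left(-1\right) = \sqrt{25 + 9} \cdot 31 \left(-1\right) = \sqrt{34} \cdot 31 \left(-1\right) = 31 \sqrt{34} \left(-1\right) = - 31 \sqrt{34}$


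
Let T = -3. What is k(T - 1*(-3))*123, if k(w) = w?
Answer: 0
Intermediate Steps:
k(T - 1*(-3))*123 = (-3 - 1*(-3))*123 = (-3 + 3)*123 = 0*123 = 0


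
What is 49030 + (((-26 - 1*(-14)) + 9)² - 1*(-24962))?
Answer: 74001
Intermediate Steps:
49030 + (((-26 - 1*(-14)) + 9)² - 1*(-24962)) = 49030 + (((-26 + 14) + 9)² + 24962) = 49030 + ((-12 + 9)² + 24962) = 49030 + ((-3)² + 24962) = 49030 + (9 + 24962) = 49030 + 24971 = 74001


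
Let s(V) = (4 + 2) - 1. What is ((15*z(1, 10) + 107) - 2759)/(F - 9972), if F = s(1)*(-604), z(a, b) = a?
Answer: 2637/12992 ≈ 0.20297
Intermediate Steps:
s(V) = 5 (s(V) = 6 - 1 = 5)
F = -3020 (F = 5*(-604) = -3020)
((15*z(1, 10) + 107) - 2759)/(F - 9972) = ((15*1 + 107) - 2759)/(-3020 - 9972) = ((15 + 107) - 2759)/(-12992) = (122 - 2759)*(-1/12992) = -2637*(-1/12992) = 2637/12992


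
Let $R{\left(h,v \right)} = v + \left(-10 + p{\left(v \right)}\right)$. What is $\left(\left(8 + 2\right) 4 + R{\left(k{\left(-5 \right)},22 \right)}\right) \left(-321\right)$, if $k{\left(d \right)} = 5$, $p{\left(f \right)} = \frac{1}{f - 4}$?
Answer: $- \frac{100259}{6} \approx -16710.0$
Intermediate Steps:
$p{\left(f \right)} = \frac{1}{-4 + f}$
$R{\left(h,v \right)} = -10 + v + \frac{1}{-4 + v}$ ($R{\left(h,v \right)} = v - \left(10 - \frac{1}{-4 + v}\right) = -10 + v + \frac{1}{-4 + v}$)
$\left(\left(8 + 2\right) 4 + R{\left(k{\left(-5 \right)},22 \right)}\right) \left(-321\right) = \left(\left(8 + 2\right) 4 + \frac{1 + \left(-10 + 22\right) \left(-4 + 22\right)}{-4 + 22}\right) \left(-321\right) = \left(10 \cdot 4 + \frac{1 + 12 \cdot 18}{18}\right) \left(-321\right) = \left(40 + \frac{1 + 216}{18}\right) \left(-321\right) = \left(40 + \frac{1}{18} \cdot 217\right) \left(-321\right) = \left(40 + \frac{217}{18}\right) \left(-321\right) = \frac{937}{18} \left(-321\right) = - \frac{100259}{6}$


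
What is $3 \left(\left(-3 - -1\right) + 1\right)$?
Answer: $-3$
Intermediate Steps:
$3 \left(\left(-3 - -1\right) + 1\right) = 3 \left(\left(-3 + 1\right) + 1\right) = 3 \left(-2 + 1\right) = 3 \left(-1\right) = -3$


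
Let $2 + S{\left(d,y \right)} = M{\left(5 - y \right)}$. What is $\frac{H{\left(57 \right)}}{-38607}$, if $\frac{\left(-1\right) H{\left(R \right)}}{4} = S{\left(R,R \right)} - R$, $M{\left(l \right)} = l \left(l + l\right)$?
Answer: $\frac{7132}{12869} \approx 0.5542$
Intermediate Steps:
$M{\left(l \right)} = 2 l^{2}$ ($M{\left(l \right)} = l 2 l = 2 l^{2}$)
$S{\left(d,y \right)} = -2 + 2 \left(5 - y\right)^{2}$
$H{\left(R \right)} = 8 - 8 \left(-5 + R\right)^{2} + 4 R$ ($H{\left(R \right)} = - 4 \left(\left(-2 + 2 \left(-5 + R\right)^{2}\right) - R\right) = - 4 \left(-2 - R + 2 \left(-5 + R\right)^{2}\right) = 8 - 8 \left(-5 + R\right)^{2} + 4 R$)
$\frac{H{\left(57 \right)}}{-38607} = \frac{-192 - 8 \cdot 57^{2} + 84 \cdot 57}{-38607} = \left(-192 - 25992 + 4788\right) \left(- \frac{1}{38607}\right) = \left(-21396\right) \left(- \frac{1}{38607}\right) = \frac{7132}{12869}$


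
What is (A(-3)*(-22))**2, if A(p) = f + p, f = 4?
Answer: 484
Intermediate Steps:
A(p) = 4 + p
(A(-3)*(-22))**2 = ((4 - 3)*(-22))**2 = (1*(-22))**2 = (-22)**2 = 484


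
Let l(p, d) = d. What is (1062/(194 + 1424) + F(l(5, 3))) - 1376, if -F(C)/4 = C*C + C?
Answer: -1151485/809 ≈ -1423.3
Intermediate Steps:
F(C) = -4*C - 4*C² (F(C) = -4*(C*C + C) = -4*(C² + C) = -4*(C + C²) = -4*C - 4*C²)
(1062/(194 + 1424) + F(l(5, 3))) - 1376 = (1062/(194 + 1424) - 4*3*(1 + 3)) - 1376 = (1062/1618 - 4*3*4) - 1376 = (1062*(1/1618) - 48) - 1376 = (531/809 - 48) - 1376 = -38301/809 - 1376 = -1151485/809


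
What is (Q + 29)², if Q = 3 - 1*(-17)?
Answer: 2401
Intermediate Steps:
Q = 20 (Q = 3 + 17 = 20)
(Q + 29)² = (20 + 29)² = 49² = 2401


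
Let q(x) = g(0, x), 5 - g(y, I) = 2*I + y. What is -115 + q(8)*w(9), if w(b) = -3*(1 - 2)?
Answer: -148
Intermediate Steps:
g(y, I) = 5 - y - 2*I (g(y, I) = 5 - (2*I + y) = 5 - (y + 2*I) = 5 + (-y - 2*I) = 5 - y - 2*I)
w(b) = 3 (w(b) = -3*(-1) = 3)
q(x) = 5 - 2*x (q(x) = 5 - 1*0 - 2*x = 5 + 0 - 2*x = 5 - 2*x)
-115 + q(8)*w(9) = -115 + (5 - 2*8)*3 = -115 + (5 - 16)*3 = -115 - 11*3 = -115 - 33 = -148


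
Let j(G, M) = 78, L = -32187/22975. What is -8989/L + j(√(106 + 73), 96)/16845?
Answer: 1159623410987/180730005 ≈ 6416.3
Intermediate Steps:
L = -32187/22975 (L = -32187*1/22975 = -32187/22975 ≈ -1.4010)
-8989/L + j(√(106 + 73), 96)/16845 = -8989/(-32187/22975) + 78/16845 = -8989*(-22975/32187) + 78*(1/16845) = 206522275/32187 + 26/5615 = 1159623410987/180730005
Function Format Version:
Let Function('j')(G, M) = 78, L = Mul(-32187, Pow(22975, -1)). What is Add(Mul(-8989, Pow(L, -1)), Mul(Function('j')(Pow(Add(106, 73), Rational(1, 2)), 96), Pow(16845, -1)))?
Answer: Rational(1159623410987, 180730005) ≈ 6416.3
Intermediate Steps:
L = Rational(-32187, 22975) (L = Mul(-32187, Rational(1, 22975)) = Rational(-32187, 22975) ≈ -1.4010)
Add(Mul(-8989, Pow(L, -1)), Mul(Function('j')(Pow(Add(106, 73), Rational(1, 2)), 96), Pow(16845, -1))) = Add(Mul(-8989, Pow(Rational(-32187, 22975), -1)), Mul(78, Pow(16845, -1))) = Add(Mul(-8989, Rational(-22975, 32187)), Mul(78, Rational(1, 16845))) = Add(Rational(206522275, 32187), Rational(26, 5615)) = Rational(1159623410987, 180730005)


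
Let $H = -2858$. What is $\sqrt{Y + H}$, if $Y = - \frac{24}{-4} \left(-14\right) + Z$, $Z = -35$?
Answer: $i \sqrt{2977} \approx 54.562 i$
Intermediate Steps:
$Y = -119$ ($Y = - \frac{24}{-4} \left(-14\right) - 35 = \left(-24\right) \left(- \frac{1}{4}\right) \left(-14\right) - 35 = 6 \left(-14\right) - 35 = -84 - 35 = -119$)
$\sqrt{Y + H} = \sqrt{-119 - 2858} = \sqrt{-2977} = i \sqrt{2977}$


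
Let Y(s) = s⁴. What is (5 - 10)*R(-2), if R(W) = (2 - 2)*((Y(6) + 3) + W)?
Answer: 0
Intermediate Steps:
R(W) = 0 (R(W) = (2 - 2)*((6⁴ + 3) + W) = 0*((1296 + 3) + W) = 0*(1299 + W) = 0)
(5 - 10)*R(-2) = (5 - 10)*0 = -5*0 = 0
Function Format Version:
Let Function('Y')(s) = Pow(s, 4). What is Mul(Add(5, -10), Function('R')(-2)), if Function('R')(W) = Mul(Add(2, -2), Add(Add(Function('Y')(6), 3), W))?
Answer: 0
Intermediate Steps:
Function('R')(W) = 0 (Function('R')(W) = Mul(Add(2, -2), Add(Add(Pow(6, 4), 3), W)) = Mul(0, Add(Add(1296, 3), W)) = Mul(0, Add(1299, W)) = 0)
Mul(Add(5, -10), Function('R')(-2)) = Mul(Add(5, -10), 0) = Mul(-5, 0) = 0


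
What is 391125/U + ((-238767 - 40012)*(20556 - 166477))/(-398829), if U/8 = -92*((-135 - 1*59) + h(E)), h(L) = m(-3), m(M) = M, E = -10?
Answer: -5898076586878703/57827014368 ≈ -1.0200e+5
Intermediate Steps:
h(L) = -3
U = 144992 (U = 8*(-92*((-135 - 1*59) - 3)) = 8*(-92*((-135 - 59) - 3)) = 8*(-92*(-194 - 3)) = 8*(-92*(-197)) = 8*18124 = 144992)
391125/U + ((-238767 - 40012)*(20556 - 166477))/(-398829) = 391125/144992 + ((-238767 - 40012)*(20556 - 166477))/(-398829) = 391125*(1/144992) - 278779*(-145921)*(-1/398829) = 391125/144992 + 40679710459*(-1/398829) = 391125/144992 - 40679710459/398829 = -5898076586878703/57827014368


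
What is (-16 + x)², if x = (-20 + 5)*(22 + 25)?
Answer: 519841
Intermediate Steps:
x = -705 (x = -15*47 = -705)
(-16 + x)² = (-16 - 705)² = (-721)² = 519841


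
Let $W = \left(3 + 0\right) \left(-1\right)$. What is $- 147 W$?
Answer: $441$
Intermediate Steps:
$W = -3$ ($W = 3 \left(-1\right) = -3$)
$- 147 W = \left(-147\right) \left(-3\right) = 441$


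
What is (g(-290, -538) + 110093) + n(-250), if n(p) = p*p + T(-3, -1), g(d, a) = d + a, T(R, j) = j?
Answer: 171764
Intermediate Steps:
g(d, a) = a + d
n(p) = -1 + p**2 (n(p) = p*p - 1 = p**2 - 1 = -1 + p**2)
(g(-290, -538) + 110093) + n(-250) = ((-538 - 290) + 110093) + (-1 + (-250)**2) = (-828 + 110093) + (-1 + 62500) = 109265 + 62499 = 171764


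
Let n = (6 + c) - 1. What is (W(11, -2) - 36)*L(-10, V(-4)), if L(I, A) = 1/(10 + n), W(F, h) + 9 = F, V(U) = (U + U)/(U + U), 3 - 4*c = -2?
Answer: -136/65 ≈ -2.0923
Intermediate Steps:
c = 5/4 (c = ¾ - ¼*(-2) = ¾ + ½ = 5/4 ≈ 1.2500)
V(U) = 1 (V(U) = (2*U)/((2*U)) = (2*U)*(1/(2*U)) = 1)
W(F, h) = -9 + F
n = 25/4 (n = (6 + 5/4) - 1 = 29/4 - 1 = 25/4 ≈ 6.2500)
L(I, A) = 4/65 (L(I, A) = 1/(10 + 25/4) = 1/(65/4) = 4/65)
(W(11, -2) - 36)*L(-10, V(-4)) = ((-9 + 11) - 36)*(4/65) = (2 - 36)*(4/65) = -34*4/65 = -136/65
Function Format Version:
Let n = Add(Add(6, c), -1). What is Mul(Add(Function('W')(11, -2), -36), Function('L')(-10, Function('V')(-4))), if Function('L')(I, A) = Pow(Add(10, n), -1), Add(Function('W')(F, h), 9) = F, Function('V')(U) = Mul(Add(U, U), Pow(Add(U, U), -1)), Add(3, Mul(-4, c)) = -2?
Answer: Rational(-136, 65) ≈ -2.0923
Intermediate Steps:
c = Rational(5, 4) (c = Add(Rational(3, 4), Mul(Rational(-1, 4), -2)) = Add(Rational(3, 4), Rational(1, 2)) = Rational(5, 4) ≈ 1.2500)
Function('V')(U) = 1 (Function('V')(U) = Mul(Mul(2, U), Pow(Mul(2, U), -1)) = Mul(Mul(2, U), Mul(Rational(1, 2), Pow(U, -1))) = 1)
Function('W')(F, h) = Add(-9, F)
n = Rational(25, 4) (n = Add(Add(6, Rational(5, 4)), -1) = Add(Rational(29, 4), -1) = Rational(25, 4) ≈ 6.2500)
Function('L')(I, A) = Rational(4, 65) (Function('L')(I, A) = Pow(Add(10, Rational(25, 4)), -1) = Pow(Rational(65, 4), -1) = Rational(4, 65))
Mul(Add(Function('W')(11, -2), -36), Function('L')(-10, Function('V')(-4))) = Mul(Add(Add(-9, 11), -36), Rational(4, 65)) = Mul(Add(2, -36), Rational(4, 65)) = Mul(-34, Rational(4, 65)) = Rational(-136, 65)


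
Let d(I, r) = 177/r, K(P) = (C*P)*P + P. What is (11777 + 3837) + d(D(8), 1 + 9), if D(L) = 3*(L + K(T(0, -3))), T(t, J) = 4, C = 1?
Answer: 156317/10 ≈ 15632.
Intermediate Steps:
K(P) = P + P**2 (K(P) = (1*P)*P + P = P*P + P = P**2 + P = P + P**2)
D(L) = 60 + 3*L (D(L) = 3*(L + 4*(1 + 4)) = 3*(L + 4*5) = 3*(L + 20) = 3*(20 + L) = 60 + 3*L)
(11777 + 3837) + d(D(8), 1 + 9) = (11777 + 3837) + 177/(1 + 9) = 15614 + 177/10 = 156317/10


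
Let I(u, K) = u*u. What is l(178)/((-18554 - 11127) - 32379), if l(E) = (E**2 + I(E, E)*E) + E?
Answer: -2835807/31030 ≈ -91.389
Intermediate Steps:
I(u, K) = u**2
l(E) = E + E**2 + E**3 (l(E) = (E**2 + E**2*E) + E = (E**2 + E**3) + E = E + E**2 + E**3)
l(178)/((-18554 - 11127) - 32379) = (178*(1 + 178 + 178**2))/((-18554 - 11127) - 32379) = (178*(1 + 178 + 31684))/(-29681 - 32379) = (178*31863)/(-62060) = 5671614*(-1/62060) = -2835807/31030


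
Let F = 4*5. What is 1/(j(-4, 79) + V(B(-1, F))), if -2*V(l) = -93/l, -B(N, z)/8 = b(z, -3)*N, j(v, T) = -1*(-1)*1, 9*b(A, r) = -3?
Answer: -16/263 ≈ -0.060836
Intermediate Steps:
b(A, r) = -⅓ (b(A, r) = (⅑)*(-3) = -⅓)
j(v, T) = 1 (j(v, T) = 1*1 = 1)
F = 20
B(N, z) = 8*N/3 (B(N, z) = -(-8)*N/3 = 8*N/3)
V(l) = 93/(2*l) (V(l) = -(-93)/(2*l) = 93/(2*l))
1/(j(-4, 79) + V(B(-1, F))) = 1/(1 + 93/(2*(((8/3)*(-1))))) = 1/(1 + 93/(2*(-8/3))) = 1/(1 + (93/2)*(-3/8)) = 1/(1 - 279/16) = 1/(-263/16) = -16/263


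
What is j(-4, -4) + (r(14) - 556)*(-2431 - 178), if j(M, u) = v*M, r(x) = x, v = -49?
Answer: 1414274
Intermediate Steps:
j(M, u) = -49*M
j(-4, -4) + (r(14) - 556)*(-2431 - 178) = -49*(-4) + (14 - 556)*(-2431 - 178) = 196 - 542*(-2609) = 196 + 1414078 = 1414274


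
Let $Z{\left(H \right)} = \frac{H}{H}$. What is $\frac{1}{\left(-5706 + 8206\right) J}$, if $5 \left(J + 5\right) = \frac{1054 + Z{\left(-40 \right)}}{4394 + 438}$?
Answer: $- \frac{1208}{14968125} \approx -8.0705 \cdot 10^{-5}$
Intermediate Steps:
$Z{\left(H \right)} = 1$
$J = - \frac{23949}{4832}$ ($J = -5 + \frac{\left(1054 + 1\right) \frac{1}{4394 + 438}}{5} = -5 + \frac{1055 \cdot \frac{1}{4832}}{5} = -5 + \frac{1}{5} \cdot \frac{1055}{4832} = -5 + \frac{211}{4832} = - \frac{23949}{4832} \approx -4.9563$)
$\frac{1}{\left(-5706 + 8206\right) J} = \frac{1}{\left(-5706 + 8206\right) \left(- \frac{23949}{4832}\right)} = \frac{1}{2500} \left(- \frac{4832}{23949}\right) = - \frac{1208}{14968125}$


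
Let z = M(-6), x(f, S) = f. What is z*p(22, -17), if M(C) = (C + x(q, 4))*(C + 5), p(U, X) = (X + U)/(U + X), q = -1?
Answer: 7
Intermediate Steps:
p(U, X) = 1 (p(U, X) = (U + X)/(U + X) = 1)
M(C) = (-1 + C)*(5 + C) (M(C) = (C - 1)*(C + 5) = (-1 + C)*(5 + C))
z = 7 (z = -5 + (-6)² + 4*(-6) = -5 + 36 - 24 = 7)
z*p(22, -17) = 7*1 = 7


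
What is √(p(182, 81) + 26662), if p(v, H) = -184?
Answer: 3*√2942 ≈ 162.72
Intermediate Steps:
√(p(182, 81) + 26662) = √(-184 + 26662) = √26478 = 3*√2942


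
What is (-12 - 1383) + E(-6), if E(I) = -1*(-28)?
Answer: -1367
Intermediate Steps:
E(I) = 28
(-12 - 1383) + E(-6) = (-12 - 1383) + 28 = -1395 + 28 = -1367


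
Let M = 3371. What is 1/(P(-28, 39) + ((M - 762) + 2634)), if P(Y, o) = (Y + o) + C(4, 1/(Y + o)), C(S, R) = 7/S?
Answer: 4/21023 ≈ 0.00019027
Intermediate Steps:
P(Y, o) = 7/4 + Y + o (P(Y, o) = (Y + o) + 7/4 = 7/4 + Y + o)
1/(P(-28, 39) + ((M - 762) + 2634)) = 1/((7/4 - 28 + 39) + ((3371 - 762) + 2634)) = 1/(51/4 + (2609 + 2634)) = 1/(51/4 + 5243) = 1/(21023/4) = 4/21023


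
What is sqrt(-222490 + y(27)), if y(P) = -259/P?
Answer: I*sqrt(18022467)/9 ≈ 471.7*I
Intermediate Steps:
sqrt(-222490 + y(27)) = sqrt(-222490 - 259/27) = sqrt(-6007489/27) = I*sqrt(18022467)/9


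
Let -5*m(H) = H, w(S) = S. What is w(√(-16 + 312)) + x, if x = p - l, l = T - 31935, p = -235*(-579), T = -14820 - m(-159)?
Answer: 914259/5 + 2*√74 ≈ 1.8287e+5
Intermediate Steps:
m(H) = -H/5
T = -74259/5 (T = -14820 - (-1)*(-159)/5 = -14820 - 1*159/5 = -14820 - 159/5 = -74259/5 ≈ -14852.)
p = 136065
l = -233934/5 (l = -74259/5 - 31935 = -233934/5 ≈ -46787.)
x = 914259/5 (x = 136065 - 1*(-233934/5) = 136065 + 233934/5 = 914259/5 ≈ 1.8285e+5)
w(√(-16 + 312)) + x = √(-16 + 312) + 914259/5 = √296 + 914259/5 = 2*√74 + 914259/5 = 914259/5 + 2*√74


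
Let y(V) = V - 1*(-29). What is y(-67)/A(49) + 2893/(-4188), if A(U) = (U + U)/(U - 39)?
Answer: -937477/205212 ≈ -4.5683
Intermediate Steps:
A(U) = 2*U/(-39 + U) (A(U) = (2*U)/(-39 + U) = 2*U/(-39 + U))
y(V) = 29 + V (y(V) = V + 29 = 29 + V)
y(-67)/A(49) + 2893/(-4188) = (29 - 67)/((2*49/(-39 + 49))) + 2893/(-4188) = -38/(2*49/10) + 2893*(-1/4188) = -38/(2*49*(⅒)) - 2893/4188 = -38/49/5 - 2893/4188 = -38*5/49 - 2893/4188 = -190/49 - 2893/4188 = -937477/205212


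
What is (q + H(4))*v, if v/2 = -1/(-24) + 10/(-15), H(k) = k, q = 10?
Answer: -35/2 ≈ -17.500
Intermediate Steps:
v = -5/4 (v = 2*(-1/(-24) + 10/(-15)) = 2*(-1*(-1/24) + 10*(-1/15)) = 2*(1/24 - 2/3) = 2*(-5/8) = -5/4 ≈ -1.2500)
(q + H(4))*v = (10 + 4)*(-5/4) = 14*(-5/4) = -35/2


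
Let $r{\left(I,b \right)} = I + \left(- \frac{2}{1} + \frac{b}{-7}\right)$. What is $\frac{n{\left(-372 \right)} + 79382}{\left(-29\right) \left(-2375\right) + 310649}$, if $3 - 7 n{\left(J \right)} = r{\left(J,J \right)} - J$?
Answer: $\frac{3889381}{18596676} \approx 0.20914$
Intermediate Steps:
$r{\left(I,b \right)} = -2 + I - \frac{b}{7}$ ($r{\left(I,b \right)} = I + \left(\left(-2\right) 1 + b \left(- \frac{1}{7}\right)\right) = I - \left(2 + \frac{b}{7}\right) = -2 + I - \frac{b}{7}$)
$n{\left(J \right)} = \frac{5}{7} + \frac{J}{49}$ ($n{\left(J \right)} = \frac{3}{7} - \frac{\left(-2 + J - \frac{J}{7}\right) - J}{7} = \frac{3}{7} - \frac{\left(-2 + \frac{6 J}{7}\right) - J}{7} = \frac{3}{7} - \frac{-2 - \frac{J}{7}}{7} = \frac{3}{7} + \left(\frac{2}{7} + \frac{J}{49}\right) = \frac{5}{7} + \frac{J}{49}$)
$\frac{n{\left(-372 \right)} + 79382}{\left(-29\right) \left(-2375\right) + 310649} = \frac{\left(\frac{5}{7} + \frac{1}{49} \left(-372\right)\right) + 79382}{\left(-29\right) \left(-2375\right) + 310649} = \frac{\left(\frac{5}{7} - \frac{372}{49}\right) + 79382}{68875 + 310649} = \frac{- \frac{337}{49} + 79382}{379524} = \frac{3889381}{49} \cdot \frac{1}{379524} = \frac{3889381}{18596676}$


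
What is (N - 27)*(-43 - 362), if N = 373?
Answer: -140130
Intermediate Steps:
(N - 27)*(-43 - 362) = (373 - 27)*(-43 - 362) = 346*(-405) = -140130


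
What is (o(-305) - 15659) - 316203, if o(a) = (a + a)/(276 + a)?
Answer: -9623388/29 ≈ -3.3184e+5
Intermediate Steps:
o(a) = 2*a/(276 + a) (o(a) = (2*a)/(276 + a) = 2*a/(276 + a))
(o(-305) - 15659) - 316203 = (2*(-305)/(276 - 305) - 15659) - 316203 = (2*(-305)/(-29) - 15659) - 316203 = (2*(-305)*(-1/29) - 15659) - 316203 = (610/29 - 15659) - 316203 = -453501/29 - 316203 = -9623388/29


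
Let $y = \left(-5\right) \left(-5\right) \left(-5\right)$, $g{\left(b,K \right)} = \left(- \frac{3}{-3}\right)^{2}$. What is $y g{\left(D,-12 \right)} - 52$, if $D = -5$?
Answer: $-177$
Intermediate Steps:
$g{\left(b,K \right)} = 1$ ($g{\left(b,K \right)} = \left(\left(-3\right) \left(- \frac{1}{3}\right)\right)^{2} = 1^{2} = 1$)
$y = -125$ ($y = 25 \left(-5\right) = -125$)
$y g{\left(D,-12 \right)} - 52 = \left(-125\right) 1 - 52 = -125 - 52 = -177$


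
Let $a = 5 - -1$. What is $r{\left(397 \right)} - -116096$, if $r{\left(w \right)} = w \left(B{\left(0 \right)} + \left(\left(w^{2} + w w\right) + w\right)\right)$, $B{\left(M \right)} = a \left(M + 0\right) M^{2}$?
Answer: $125415251$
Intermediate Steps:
$a = 6$ ($a = 5 + 1 = 6$)
$B{\left(M \right)} = 6 M^{3}$ ($B{\left(M \right)} = 6 \left(M + 0\right) M^{2} = 6 M M^{2} = 6 M^{3}$)
$r{\left(w \right)} = w \left(w + 2 w^{2}\right)$ ($r{\left(w \right)} = w \left(6 \cdot 0^{3} + \left(\left(w^{2} + w w\right) + w\right)\right) = w \left(6 \cdot 0 + \left(\left(w^{2} + w^{2}\right) + w\right)\right) = w \left(0 + \left(2 w^{2} + w\right)\right) = w \left(0 + \left(w + 2 w^{2}\right)\right) = w \left(w + 2 w^{2}\right)$)
$r{\left(397 \right)} - -116096 = 397^{2} \left(1 + 2 \cdot 397\right) - -116096 = 157609 \left(1 + 794\right) + 116096 = 157609 \cdot 795 + 116096 = 125299155 + 116096 = 125415251$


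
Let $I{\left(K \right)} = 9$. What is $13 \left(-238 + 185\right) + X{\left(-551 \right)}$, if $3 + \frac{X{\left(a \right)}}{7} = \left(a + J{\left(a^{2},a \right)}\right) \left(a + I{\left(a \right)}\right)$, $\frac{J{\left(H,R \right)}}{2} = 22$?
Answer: $1922848$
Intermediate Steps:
$J{\left(H,R \right)} = 44$ ($J{\left(H,R \right)} = 2 \cdot 22 = 44$)
$X{\left(a \right)} = -21 + 7 \left(9 + a\right) \left(44 + a\right)$ ($X{\left(a \right)} = -21 + 7 \left(a + 44\right) \left(a + 9\right) = -21 + 7 \left(44 + a\right) \left(9 + a\right) = -21 + 7 \left(9 + a\right) \left(44 + a\right)$)
$13 \left(-238 + 185\right) + X{\left(-551 \right)} = 13 \left(-238 + 185\right) + \left(2751 + 7 \left(-551\right)^{2} + 371 \left(-551\right)\right) = 13 \left(-53\right) + \left(2751 + 7 \cdot 303601 - 204421\right) = -689 + \left(2751 + 2125207 - 204421\right) = -689 + 1923537 = 1922848$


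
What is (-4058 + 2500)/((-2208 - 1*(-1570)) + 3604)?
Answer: -779/1483 ≈ -0.52529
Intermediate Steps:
(-4058 + 2500)/((-2208 - 1*(-1570)) + 3604) = -1558/((-2208 + 1570) + 3604) = -1558/(-638 + 3604) = -1558/2966 = -1558*1/2966 = -779/1483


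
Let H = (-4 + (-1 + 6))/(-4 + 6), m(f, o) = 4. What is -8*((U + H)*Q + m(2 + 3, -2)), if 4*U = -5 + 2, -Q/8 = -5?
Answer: 48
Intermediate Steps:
Q = 40 (Q = -8*(-5) = 40)
U = -3/4 (U = (-5 + 2)/4 = (1/4)*(-3) = -3/4 ≈ -0.75000)
H = 1/2 (H = (-4 + 5)/2 = 1*(1/2) = 1/2 ≈ 0.50000)
-8*((U + H)*Q + m(2 + 3, -2)) = -8*((-3/4 + 1/2)*40 + 4) = -8*(-1/4*40 + 4) = -8*(-10 + 4) = -8*(-6) = 48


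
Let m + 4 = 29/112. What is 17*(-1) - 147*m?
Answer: 8527/16 ≈ 532.94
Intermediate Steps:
m = -419/112 (m = -4 + 29/112 = -419/112 ≈ -3.7411)
17*(-1) - 147*m = 17*(-1) - 147*(-419/112) = -17 + 8799/16 = 8527/16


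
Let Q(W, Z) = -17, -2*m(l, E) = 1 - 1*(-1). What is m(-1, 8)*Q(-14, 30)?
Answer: 17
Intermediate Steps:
m(l, E) = -1 (m(l, E) = -(1 - 1*(-1))/2 = -(1 + 1)/2 = -½*2 = -1)
m(-1, 8)*Q(-14, 30) = -1*(-17) = 17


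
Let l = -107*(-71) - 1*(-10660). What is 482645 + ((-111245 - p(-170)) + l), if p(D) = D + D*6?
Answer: 390847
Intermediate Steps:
l = 18257 (l = 7597 + 10660 = 18257)
p(D) = 7*D (p(D) = D + 6*D = 7*D)
482645 + ((-111245 - p(-170)) + l) = 482645 + ((-111245 - 7*(-170)) + 18257) = 482645 + ((-111245 - 1*(-1190)) + 18257) = 482645 + ((-111245 + 1190) + 18257) = 482645 + (-110055 + 18257) = 482645 - 91798 = 390847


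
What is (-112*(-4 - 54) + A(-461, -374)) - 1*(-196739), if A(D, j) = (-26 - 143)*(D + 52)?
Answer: 272356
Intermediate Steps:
A(D, j) = -8788 - 169*D (A(D, j) = -169*(52 + D) = -8788 - 169*D)
(-112*(-4 - 54) + A(-461, -374)) - 1*(-196739) = (-112*(-4 - 54) + (-8788 - 169*(-461))) - 1*(-196739) = (-112*(-58) + (-8788 + 77909)) + 196739 = (6496 + 69121) + 196739 = 75617 + 196739 = 272356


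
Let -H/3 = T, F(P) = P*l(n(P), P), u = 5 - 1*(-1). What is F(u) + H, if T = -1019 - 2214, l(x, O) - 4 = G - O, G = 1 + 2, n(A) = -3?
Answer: 9705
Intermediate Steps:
G = 3
l(x, O) = 7 - O (l(x, O) = 4 + (3 - O) = 7 - O)
T = -3233
u = 6 (u = 5 + 1 = 6)
F(P) = P*(7 - P)
H = 9699 (H = -3*(-3233) = 9699)
F(u) + H = 6*(7 - 1*6) + 9699 = 6*(7 - 6) + 9699 = 6*1 + 9699 = 6 + 9699 = 9705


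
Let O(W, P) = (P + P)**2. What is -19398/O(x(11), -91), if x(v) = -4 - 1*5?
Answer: -9699/16562 ≈ -0.58562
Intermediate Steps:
x(v) = -9 (x(v) = -4 - 5 = -9)
O(W, P) = 4*P**2 (O(W, P) = (2*P)**2 = 4*P**2)
-19398/O(x(11), -91) = -19398/(4*(-91)**2) = -19398/(4*8281) = -19398/33124 = -19398*1/33124 = -9699/16562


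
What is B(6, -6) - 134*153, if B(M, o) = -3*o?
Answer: -20484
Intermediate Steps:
B(6, -6) - 134*153 = -3*(-6) - 134*153 = 18 - 20502 = -20484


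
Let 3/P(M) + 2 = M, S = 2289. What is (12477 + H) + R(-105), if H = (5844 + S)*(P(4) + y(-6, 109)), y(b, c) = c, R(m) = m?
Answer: 1822137/2 ≈ 9.1107e+5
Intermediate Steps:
P(M) = 3/(-2 + M)
H = 1797393/2 (H = (5844 + 2289)*(3/(-2 + 4) + 109) = 8133*(3/2 + 109) = 8133*(221/2) = 1797393/2 ≈ 8.9870e+5)
(12477 + H) + R(-105) = (12477 + 1797393/2) - 105 = 1822347/2 - 105 = 1822137/2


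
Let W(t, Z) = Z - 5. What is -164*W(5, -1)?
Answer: 984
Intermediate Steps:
W(t, Z) = -5 + Z
-164*W(5, -1) = -164*(-5 - 1) = -164*(-6) = 984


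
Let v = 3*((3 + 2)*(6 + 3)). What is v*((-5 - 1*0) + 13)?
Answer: 1080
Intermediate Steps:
v = 135 (v = 3*(5*9) = 3*45 = 135)
v*((-5 - 1*0) + 13) = 135*((-5 - 1*0) + 13) = 135*((-5 + 0) + 13) = 135*(-5 + 13) = 135*8 = 1080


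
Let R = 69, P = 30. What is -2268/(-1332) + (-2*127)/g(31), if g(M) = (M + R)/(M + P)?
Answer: -283489/1850 ≈ -153.24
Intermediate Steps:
g(M) = (69 + M)/(30 + M) (g(M) = (M + 69)/(M + 30) = (69 + M)/(30 + M))
-2268/(-1332) + (-2*127)/g(31) = -2268/(-1332) + (-2*127)/(((69 + 31)/(30 + 31))) = -2268*(-1/1332) - 254/(100/61) = 63/37 - 254/((1/61)*100) = 63/37 - 254/100/61 = 63/37 - 254*61/100 = 63/37 - 7747/50 = -283489/1850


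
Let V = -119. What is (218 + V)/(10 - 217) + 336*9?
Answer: 69541/23 ≈ 3023.5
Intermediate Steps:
(218 + V)/(10 - 217) + 336*9 = (218 - 119)/(10 - 217) + 336*9 = 99/(-207) + 3024 = 99*(-1/207) + 3024 = -11/23 + 3024 = 69541/23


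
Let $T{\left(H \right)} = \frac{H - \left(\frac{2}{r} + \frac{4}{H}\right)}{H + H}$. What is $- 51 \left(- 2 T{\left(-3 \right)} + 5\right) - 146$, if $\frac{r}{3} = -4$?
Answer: $- \frac{751}{2} \approx -375.5$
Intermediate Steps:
$r = -12$ ($r = 3 \left(-4\right) = -12$)
$T{\left(H \right)} = \frac{\frac{1}{6} + H - \frac{4}{H}}{2 H}$ ($T{\left(H \right)} = \frac{H - \left(- \frac{1}{6} + \frac{4}{H}\right)}{H + H} = \frac{H - \left(- \frac{1}{6} + \frac{4}{H}\right)}{2 H} = \left(H + \left(\frac{1}{6} - \frac{4}{H}\right)\right) \frac{1}{2 H} = \left(\frac{1}{6} + H - \frac{4}{H}\right) \frac{1}{2 H} = \frac{\frac{1}{6} + H - \frac{4}{H}}{2 H}$)
$- 51 \left(- 2 T{\left(-3 \right)} + 5\right) - 146 = - 51 \left(- 2 \frac{-24 - 3 + 6 \left(-3\right)^{2}}{12 \cdot 9} + 5\right) - 146 = - 51 \left(- 2 \cdot \frac{1}{12} \cdot \frac{1}{9} \left(-24 - 3 + 6 \cdot 9\right) + 5\right) - 146 = - 51 \left(- 2 \cdot \frac{1}{12} \cdot \frac{1}{9} \left(-24 - 3 + 54\right) + 5\right) - 146 = - 51 \left(- 2 \cdot \frac{1}{12} \cdot \frac{1}{9} \cdot 27 + 5\right) - 146 = - 51 \left(\left(-2\right) \frac{1}{4} + 5\right) - 146 = - 51 \left(- \frac{1}{2} + 5\right) - 146 = \left(-51\right) \frac{9}{2} - 146 = - \frac{459}{2} - 146 = - \frac{751}{2}$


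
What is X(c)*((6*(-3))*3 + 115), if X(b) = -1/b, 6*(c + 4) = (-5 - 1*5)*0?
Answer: 61/4 ≈ 15.250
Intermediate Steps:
c = -4 (c = -4 + ((-5 - 1*5)*0)/6 = -4 + ((-5 - 5)*0)/6 = -4 + (-10*0)/6 = -4 + (⅙)*0 = -4 + 0 = -4)
X(c)*((6*(-3))*3 + 115) = (-1/(-4))*((6*(-3))*3 + 115) = (-1*(-¼))*(-18*3 + 115) = (-54 + 115)/4 = (¼)*61 = 61/4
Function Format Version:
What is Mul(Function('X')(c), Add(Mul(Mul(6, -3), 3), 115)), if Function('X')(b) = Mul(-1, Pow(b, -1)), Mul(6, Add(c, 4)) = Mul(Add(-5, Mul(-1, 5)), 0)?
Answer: Rational(61, 4) ≈ 15.250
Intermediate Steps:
c = -4 (c = Add(-4, Mul(Rational(1, 6), Mul(Add(-5, Mul(-1, 5)), 0))) = Add(-4, Mul(Rational(1, 6), Mul(Add(-5, -5), 0))) = Add(-4, Mul(Rational(1, 6), Mul(-10, 0))) = Add(-4, Mul(Rational(1, 6), 0)) = Add(-4, 0) = -4)
Mul(Function('X')(c), Add(Mul(Mul(6, -3), 3), 115)) = Mul(Mul(-1, Pow(-4, -1)), Add(Mul(Mul(6, -3), 3), 115)) = Mul(Mul(-1, Rational(-1, 4)), Add(Mul(-18, 3), 115)) = Mul(Rational(1, 4), Add(-54, 115)) = Mul(Rational(1, 4), 61) = Rational(61, 4)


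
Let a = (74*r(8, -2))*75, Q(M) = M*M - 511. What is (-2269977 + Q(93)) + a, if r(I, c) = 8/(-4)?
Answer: -2272939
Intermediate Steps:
Q(M) = -511 + M**2 (Q(M) = M**2 - 511 = -511 + M**2)
r(I, c) = -2 (r(I, c) = 8*(-1/4) = -2)
a = -11100 (a = (74*(-2))*75 = -148*75 = -11100)
(-2269977 + Q(93)) + a = (-2269977 + (-511 + 93**2)) - 11100 = (-2269977 + (-511 + 8649)) - 11100 = (-2269977 + 8138) - 11100 = -2261839 - 11100 = -2272939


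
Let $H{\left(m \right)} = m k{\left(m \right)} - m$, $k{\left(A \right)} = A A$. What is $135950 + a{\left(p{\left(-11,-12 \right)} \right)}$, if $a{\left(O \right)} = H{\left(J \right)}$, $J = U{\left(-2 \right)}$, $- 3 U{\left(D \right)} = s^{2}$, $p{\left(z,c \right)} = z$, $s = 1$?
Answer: $\frac{3670658}{27} \approx 1.3595 \cdot 10^{5}$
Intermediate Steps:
$U{\left(D \right)} = - \frac{1}{3}$ ($U{\left(D \right)} = - \frac{1^{2}}{3} = \left(- \frac{1}{3}\right) 1 = - \frac{1}{3}$)
$J = - \frac{1}{3} \approx -0.33333$
$k{\left(A \right)} = A^{2}$
$H{\left(m \right)} = m^{3} - m$ ($H{\left(m \right)} = m m^{2} - m = m^{3} - m$)
$a{\left(O \right)} = \frac{8}{27}$ ($a{\left(O \right)} = \left(- \frac{1}{3}\right)^{3} - - \frac{1}{3} = - \frac{1}{27} + \frac{1}{3} = \frac{8}{27}$)
$135950 + a{\left(p{\left(-11,-12 \right)} \right)} = 135950 + \frac{8}{27} = \frac{3670658}{27}$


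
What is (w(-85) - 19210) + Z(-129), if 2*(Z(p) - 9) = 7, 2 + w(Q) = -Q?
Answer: -38229/2 ≈ -19115.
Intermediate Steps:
w(Q) = -2 - Q
Z(p) = 25/2 (Z(p) = 9 + (1/2)*7 = 9 + 7/2 = 25/2)
(w(-85) - 19210) + Z(-129) = ((-2 - 1*(-85)) - 19210) + 25/2 = ((-2 + 85) - 19210) + 25/2 = (83 - 19210) + 25/2 = -19127 + 25/2 = -38229/2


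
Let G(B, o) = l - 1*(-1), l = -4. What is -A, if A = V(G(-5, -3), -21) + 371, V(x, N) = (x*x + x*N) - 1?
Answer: -442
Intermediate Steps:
G(B, o) = -3 (G(B, o) = -4 - 1*(-1) = -4 + 1 = -3)
V(x, N) = -1 + x² + N*x (V(x, N) = (x² + N*x) - 1 = -1 + x² + N*x)
A = 442 (A = (-1 + (-3)² - 21*(-3)) + 371 = (-1 + 9 + 63) + 371 = 71 + 371 = 442)
-A = -1*442 = -442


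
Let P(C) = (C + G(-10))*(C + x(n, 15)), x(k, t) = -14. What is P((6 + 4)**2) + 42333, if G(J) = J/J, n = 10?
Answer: 51019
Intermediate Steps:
G(J) = 1
P(C) = (1 + C)*(-14 + C) (P(C) = (C + 1)*(C - 14) = (1 + C)*(-14 + C))
P((6 + 4)**2) + 42333 = (-14 + ((6 + 4)**2)**2 - 13*(6 + 4)**2) + 42333 = (-14 + (10**2)**2 - 13*10**2) + 42333 = (-14 + 100**2 - 13*100) + 42333 = (-14 + 10000 - 1300) + 42333 = 8686 + 42333 = 51019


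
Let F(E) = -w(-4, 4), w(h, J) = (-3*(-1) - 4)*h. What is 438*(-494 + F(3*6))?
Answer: -218124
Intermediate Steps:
w(h, J) = -h (w(h, J) = (3 - 4)*h = -h)
F(E) = -4 (F(E) = -(-1)*(-4) = -1*4 = -4)
438*(-494 + F(3*6)) = 438*(-494 - 4) = 438*(-498) = -218124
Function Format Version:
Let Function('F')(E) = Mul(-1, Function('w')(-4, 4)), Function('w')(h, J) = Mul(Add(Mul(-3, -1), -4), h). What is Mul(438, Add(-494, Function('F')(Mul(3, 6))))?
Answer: -218124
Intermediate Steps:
Function('w')(h, J) = Mul(-1, h) (Function('w')(h, J) = Mul(Add(3, -4), h) = Mul(-1, h))
Function('F')(E) = -4 (Function('F')(E) = Mul(-1, Mul(-1, -4)) = Mul(-1, 4) = -4)
Mul(438, Add(-494, Function('F')(Mul(3, 6)))) = Mul(438, Add(-494, -4)) = Mul(438, -498) = -218124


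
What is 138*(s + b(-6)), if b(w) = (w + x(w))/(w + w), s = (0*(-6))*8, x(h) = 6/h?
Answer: 161/2 ≈ 80.500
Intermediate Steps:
s = 0 (s = 0*8 = 0)
b(w) = (w + 6/w)/(2*w) (b(w) = (w + 6/w)/(w + w) = (w + 6/w)/((2*w)) = (w + 6/w)*(1/(2*w)) = (w + 6/w)/(2*w))
138*(s + b(-6)) = 138*(0 + (½ + 3/(-6)²)) = 138*(0 + (½ + 3*(1/36))) = 138*(0 + (½ + 1/12)) = 138*(0 + 7/12) = 138*(7/12) = 161/2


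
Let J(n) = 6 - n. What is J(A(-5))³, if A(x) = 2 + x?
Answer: 729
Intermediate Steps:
J(A(-5))³ = (6 - (2 - 5))³ = (6 - 1*(-3))³ = (6 + 3)³ = 9³ = 729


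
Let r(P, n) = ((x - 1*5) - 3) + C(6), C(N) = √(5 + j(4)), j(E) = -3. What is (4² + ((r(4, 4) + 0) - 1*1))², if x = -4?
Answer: (3 + √2)² ≈ 19.485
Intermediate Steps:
C(N) = √2 (C(N) = √(5 - 3) = √2)
r(P, n) = -12 + √2 (r(P, n) = ((-4 - 1*5) - 3) + √2 = ((-4 - 5) - 3) + √2 = (-9 - 3) + √2 = -12 + √2)
(4² + ((r(4, 4) + 0) - 1*1))² = (4² + (((-12 + √2) + 0) - 1*1))² = (16 + ((-12 + √2) - 1))² = (16 + (-13 + √2))² = (3 + √2)²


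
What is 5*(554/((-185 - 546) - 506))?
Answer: -2770/1237 ≈ -2.2393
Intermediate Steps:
5*(554/((-185 - 546) - 506)) = 5*(554/(-731 - 506)) = 5*(554/(-1237)) = 5*(554*(-1/1237)) = 5*(-554/1237) = -2770/1237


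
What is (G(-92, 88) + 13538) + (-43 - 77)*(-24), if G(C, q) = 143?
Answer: 16561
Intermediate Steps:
(G(-92, 88) + 13538) + (-43 - 77)*(-24) = (143 + 13538) + (-43 - 77)*(-24) = 13681 - 120*(-24) = 13681 + 2880 = 16561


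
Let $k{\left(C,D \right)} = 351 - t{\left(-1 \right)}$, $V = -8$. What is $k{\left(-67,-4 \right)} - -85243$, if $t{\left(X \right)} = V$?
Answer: $85602$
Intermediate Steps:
$t{\left(X \right)} = -8$
$k{\left(C,D \right)} = 359$ ($k{\left(C,D \right)} = 351 - -8 = 351 + 8 = 359$)
$k{\left(-67,-4 \right)} - -85243 = 359 - -85243 = 359 + 85243 = 85602$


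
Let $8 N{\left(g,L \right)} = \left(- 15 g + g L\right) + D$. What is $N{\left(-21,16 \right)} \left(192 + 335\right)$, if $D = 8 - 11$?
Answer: $-1581$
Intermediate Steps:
$D = -3$ ($D = 8 - 11 = -3$)
$N{\left(g,L \right)} = - \frac{3}{8} - \frac{15 g}{8} + \frac{L g}{8}$ ($N{\left(g,L \right)} = \frac{\left(- 15 g + g L\right) - 3}{8} = \frac{\left(- 15 g + L g\right) - 3}{8} = \frac{-3 - 15 g + L g}{8} = - \frac{3}{8} - \frac{15 g}{8} + \frac{L g}{8}$)
$N{\left(-21,16 \right)} \left(192 + 335\right) = \left(- \frac{3}{8} - - \frac{315}{8} + \frac{1}{8} \cdot 16 \left(-21\right)\right) \left(192 + 335\right) = \left(- \frac{3}{8} + \frac{315}{8} - 42\right) 527 = \left(-3\right) 527 = -1581$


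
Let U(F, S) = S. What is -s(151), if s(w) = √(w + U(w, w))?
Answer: -√302 ≈ -17.378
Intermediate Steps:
s(w) = √2*√w (s(w) = √(w + w) = √(2*w) = √2*√w)
-s(151) = -√2*√151 = -√302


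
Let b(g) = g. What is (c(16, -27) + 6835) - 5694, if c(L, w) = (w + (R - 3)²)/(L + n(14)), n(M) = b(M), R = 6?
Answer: 5702/5 ≈ 1140.4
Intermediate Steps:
n(M) = M
c(L, w) = (9 + w)/(14 + L) (c(L, w) = (w + (6 - 3)²)/(L + 14) = (w + 3²)/(14 + L) = (w + 9)/(14 + L) = (9 + w)/(14 + L))
(c(16, -27) + 6835) - 5694 = ((9 - 27)/(14 + 16) + 6835) - 5694 = (-18/30 + 6835) - 5694 = ((1/30)*(-18) + 6835) - 5694 = (-⅗ + 6835) - 5694 = 34172/5 - 5694 = 5702/5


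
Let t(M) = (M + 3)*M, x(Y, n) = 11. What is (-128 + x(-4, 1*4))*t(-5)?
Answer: -1170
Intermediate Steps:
t(M) = M*(3 + M) (t(M) = (3 + M)*M = M*(3 + M))
(-128 + x(-4, 1*4))*t(-5) = (-128 + 11)*(-5*(3 - 5)) = -(-585)*(-2) = -117*10 = -1170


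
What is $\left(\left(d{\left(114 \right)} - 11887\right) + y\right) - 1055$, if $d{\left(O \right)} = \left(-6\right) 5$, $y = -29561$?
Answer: $-42533$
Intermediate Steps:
$d{\left(O \right)} = -30$
$\left(\left(d{\left(114 \right)} - 11887\right) + y\right) - 1055 = \left(\left(-30 - 11887\right) - 29561\right) - 1055 = \left(-11917 - 29561\right) - 1055 = -41478 - 1055 = -42533$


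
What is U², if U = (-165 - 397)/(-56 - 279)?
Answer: 315844/112225 ≈ 2.8144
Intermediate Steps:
U = 562/335 (U = -562/(-335) = -562*(-1/335) = 562/335 ≈ 1.6776)
U² = (562/335)² = 315844/112225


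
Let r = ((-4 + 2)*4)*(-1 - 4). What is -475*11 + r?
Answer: -5185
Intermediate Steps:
r = 40 (r = -2*4*(-5) = -8*(-5) = 40)
-475*11 + r = -475*11 + 40 = -95*55 + 40 = -5225 + 40 = -5185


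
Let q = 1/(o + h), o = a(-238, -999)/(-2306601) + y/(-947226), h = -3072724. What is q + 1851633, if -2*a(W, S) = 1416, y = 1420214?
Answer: 690609038263161818497998/372972958606421035 ≈ 1.8516e+6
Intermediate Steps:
a(W, S) = -708 (a(W, S) = -1/2*1416 = -708)
o = -181955355367/121381802157 (o = -708/(-2306601) + 1420214/(-947226) = -708*(-1/2306601) + 1420214*(-1/947226) = 236/768867 - 710107/473613 = -181955355367/121381802157 ≈ -1.4990)
q = -121381802157/372972958606421035 (q = 1/(-181955355367/121381802157 - 3072724) = 1/(-372972958606421035/121381802157) = -121381802157/372972958606421035 ≈ -3.2544e-7)
q + 1851633 = -121381802157/372972958606421035 + 1851633 = 690609038263161818497998/372972958606421035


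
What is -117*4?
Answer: -468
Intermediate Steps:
-117*4 = -9*52 = -468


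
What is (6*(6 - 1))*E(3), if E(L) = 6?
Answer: 180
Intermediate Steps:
(6*(6 - 1))*E(3) = (6*(6 - 1))*6 = (6*5)*6 = 30*6 = 180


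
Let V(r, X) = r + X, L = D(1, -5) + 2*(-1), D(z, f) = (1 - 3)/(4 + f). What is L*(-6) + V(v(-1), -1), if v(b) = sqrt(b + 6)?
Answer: -1 + sqrt(5) ≈ 1.2361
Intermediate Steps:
D(z, f) = -2/(4 + f)
L = 0 (L = -2/(4 - 5) + 2*(-1) = -2/(-1) - 2 = -2*(-1) - 2 = 2 - 2 = 0)
v(b) = sqrt(6 + b)
V(r, X) = X + r
L*(-6) + V(v(-1), -1) = 0*(-6) + (-1 + sqrt(6 - 1)) = 0 + (-1 + sqrt(5)) = -1 + sqrt(5)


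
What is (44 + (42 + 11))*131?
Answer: 12707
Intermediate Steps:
(44 + (42 + 11))*131 = (44 + 53)*131 = 97*131 = 12707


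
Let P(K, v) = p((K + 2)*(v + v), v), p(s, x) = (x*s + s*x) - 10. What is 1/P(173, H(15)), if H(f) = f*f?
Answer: 1/35437490 ≈ 2.8219e-8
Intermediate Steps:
H(f) = f²
p(s, x) = -10 + 2*s*x (p(s, x) = (s*x + s*x) - 10 = 2*s*x - 10 = -10 + 2*s*x)
P(K, v) = -10 + 4*v²*(2 + K) (P(K, v) = -10 + 2*((K + 2)*(v + v))*v = -10 + 2*((2 + K)*(2*v))*v = -10 + 2*(2*v*(2 + K))*v = -10 + 4*v²*(2 + K))
1/P(173, H(15)) = 1/(-10 + 4*(15²)²*(2 + 173)) = 1/(-10 + 4*225²*175) = 1/(-10 + 4*50625*175) = 1/(-10 + 35437500) = 1/35437490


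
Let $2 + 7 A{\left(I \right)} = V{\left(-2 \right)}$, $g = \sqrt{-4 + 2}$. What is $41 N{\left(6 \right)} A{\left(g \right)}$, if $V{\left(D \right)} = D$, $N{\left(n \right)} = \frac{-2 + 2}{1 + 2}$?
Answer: $0$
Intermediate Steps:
$N{\left(n \right)} = 0$ ($N{\left(n \right)} = \frac{0}{3} = 0 \cdot \frac{1}{3} = 0$)
$g = i \sqrt{2}$ ($g = \sqrt{-2} = i \sqrt{2} \approx 1.4142 i$)
$A{\left(I \right)} = - \frac{4}{7}$ ($A{\left(I \right)} = - \frac{2}{7} + \frac{1}{7} \left(-2\right) = - \frac{2}{7} - \frac{2}{7} = - \frac{4}{7}$)
$41 N{\left(6 \right)} A{\left(g \right)} = 41 \cdot 0 \left(- \frac{4}{7}\right) = 0 \left(- \frac{4}{7}\right) = 0$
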